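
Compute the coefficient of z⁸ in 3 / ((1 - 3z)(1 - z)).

29523

Partial fractions give a closed form: a_n = (9/2)·3^n + (-3/2)·1^n.
At n = 8: a_8 = 29523.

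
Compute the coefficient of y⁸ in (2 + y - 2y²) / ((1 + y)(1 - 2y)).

341

The denominator gives the recurrence a_n = a_(n−1) + 2a_(n−2) for n ≥ 3; the numerator fixes a_0 = 2, a_1 = 3, a_2 = 5.
Iterating: 2, 3, 5, 11, 21, 43, 85, 171, 341, so a_8 = 341.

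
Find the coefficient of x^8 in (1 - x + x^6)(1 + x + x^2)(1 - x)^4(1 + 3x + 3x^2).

6

(1 - x + x^6) has coefficients 1,-1,0,0,0,0,1 for degrees 0…6.
(1 + x + x^2) has coefficients 1,1,1,0,0,0,0,0,0 for degrees 0…8.
Multiplying by (1 - x)^4 gives running coefficients 1,-3,3,-2,3,-3,1,0,0 for degrees 0…8.
Finally multiplying by (1 + 3x + 3x^2), the product of all factors after the first has coefficients 1,0,-3,-2,6,0,1,-6,3 for degrees 0…8.
[x^8] = 1·3 − 1·(-6) + 1·(-3) = 6.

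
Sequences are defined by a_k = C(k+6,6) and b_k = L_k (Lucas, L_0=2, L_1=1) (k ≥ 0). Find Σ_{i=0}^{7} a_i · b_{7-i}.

7633

This is [x^7] in the product of the two ordinary generating functions.
Σ = 1·29 + 7·18 + 28·11 + 84·7 + 210·4 + 462·3 + 924·1 + 1716·2 = 7633.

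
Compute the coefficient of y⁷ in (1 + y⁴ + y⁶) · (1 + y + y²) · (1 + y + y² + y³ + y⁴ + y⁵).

(1 + y⁴ + y⁶) has coefficients 1,0,0,0,1,0,1 for degrees 0…6.
(1 + y + y²) has coefficients 1,1,1,0,0,0,0,0 for degrees 0…7.
Finally multiplying by (1 + y + y² + y³ + y⁴ + y⁵), the product of all factors after the first has coefficients 1,2,3,3,3,3,2,1 for degrees 0…7.
[y⁷] = 1·1 + 1·3 + 1·2 = 6.

6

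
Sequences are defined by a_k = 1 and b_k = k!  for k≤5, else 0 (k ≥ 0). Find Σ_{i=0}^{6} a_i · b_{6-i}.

Write out a_i and b_{6-i} for i = 0,…,6 and sum the products.
Σ = 1·0 + 1·120 + 1·24 + 1·6 + 1·2 + 1·1 + 1·1 = 154.

154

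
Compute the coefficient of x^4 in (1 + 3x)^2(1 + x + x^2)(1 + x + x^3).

31

(1 + 3x)^2 has coefficients 1,6,9 for degrees 0…2.
(1 + x + x^2) has coefficients 1,1,1,0,0 for degrees 0…4.
Finally multiplying by (1 + x + x^3), the product of all factors after the first has coefficients 1,2,2,2,1 for degrees 0…4.
[x^4] = 1·1 + 6·2 + 9·2 = 31.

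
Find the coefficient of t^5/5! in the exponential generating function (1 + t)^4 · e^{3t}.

7623

The EGF product rule gives c_5 = Σ_{k_1+k_2=5} C(5; k_1,k_2) · ∏ g_i(k_i), where (1+t)^4 gives the falling factorial (4)_k; e^{3t} gives (3)^k.
g_1(k) for k = 0…5: 1, 4, 12, 24, 24, 0.
g_2(k) for k = 0…5: 1, 3, 9, 27, 81, 243.
c_5 = Σ_k C(5,k)·g_1(k)·g_2(5−k) = 1·1·243 + 5·4·81 + 10·12·27 + 10·24·9 + 5·24·3 = 243 + 1620 + 3240 + 2160 + 360 = 7623.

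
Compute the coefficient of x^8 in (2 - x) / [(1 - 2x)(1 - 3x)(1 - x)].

The denominator gives the recurrence a_n = 6a_(n−1) − 11a_(n−2) + 6a_(n−3) for n ≥ 3; the numerator fixes a_0 = 2, a_1 = 11, a_2 = 44.
Iterating: 2, 11, 44, 155, 512, 1631, 5084, 15635, 47672, so a_8 = 47672.

47672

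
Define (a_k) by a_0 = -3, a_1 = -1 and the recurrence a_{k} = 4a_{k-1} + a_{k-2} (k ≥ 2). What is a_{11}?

The ordinary generating function has denominator 1 - 4x - x^2.
Iterating the recurrence: a_0,…,a_{11} = -3, -1, -7, -29, -123, -521, -2207, -9349, -39603, -167761, -710647, -3010349.

-3010349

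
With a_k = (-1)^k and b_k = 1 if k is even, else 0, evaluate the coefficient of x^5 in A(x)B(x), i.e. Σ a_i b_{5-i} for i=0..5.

The convolution is the t^5 coefficient of A(t)B(t).
Σ = 1·0 − 1·1 + 1·0 − 1·1 + 1·0 − 1·1 = -3.

-3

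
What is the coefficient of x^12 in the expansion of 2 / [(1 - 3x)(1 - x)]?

1594322

Partial fractions give a closed form: a_n = (3)·3^n + (-1)·1^n.
At n = 12: a_12 = 1594322.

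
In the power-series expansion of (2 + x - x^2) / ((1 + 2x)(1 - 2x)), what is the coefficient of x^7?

64

The denominator gives the recurrence a_n = 4a_(n−2) for n ≥ 3; the numerator fixes a_0 = 2, a_1 = 1, a_2 = 7.
Iterating: 2, 1, 7, 4, 28, 16, 112, 64, so a_7 = 64.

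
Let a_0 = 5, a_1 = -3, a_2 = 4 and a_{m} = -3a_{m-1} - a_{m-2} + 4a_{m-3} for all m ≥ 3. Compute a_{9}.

The ordinary generating function has denominator 1 + 3y + y^2 - 4y^3.
Iterating the recurrence: a_0,…,a_{9} = 5, -3, 4, 11, -49, 152, -363, 741, -1252, 1563.

1563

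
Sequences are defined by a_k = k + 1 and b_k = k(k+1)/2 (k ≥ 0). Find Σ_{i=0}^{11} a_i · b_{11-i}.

1001

This is [x^11] in the product of the two ordinary generating functions.
Σ = 1·66 + 2·55 + 3·45 + 4·36 + 5·28 + 6·21 + 7·15 + 8·10 + 9·6 + 10·3 + 11·1 + 12·0 = 1001.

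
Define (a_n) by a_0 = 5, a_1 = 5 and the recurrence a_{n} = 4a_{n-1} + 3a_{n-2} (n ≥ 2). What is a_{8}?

The ordinary generating function has denominator 1 - 4z - 3z^2.
Iterating the recurrence: a_0,…,a_{8} = 5, 5, 35, 155, 725, 3365, 15635, 72635, 337445.

337445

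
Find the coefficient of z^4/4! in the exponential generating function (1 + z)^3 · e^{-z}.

1

The EGF product rule gives c_4 = Σ_{k_1+k_2=4} C(4; k_1,k_2) · ∏ g_i(k_i), where (1+z)^3 gives the falling factorial (3)_k; e^{-z} gives (-1)^k.
g_1(k) for k = 0…4: 1, 3, 6, 6, 0.
g_2(k) for k = 0…4: 1, -1, 1, -1, 1.
c_4 = Σ_k C(4,k)·g_1(k)·g_2(4−k) = 1·1·1 + 4·3·(-1) + 6·6·1 + 4·6·(-1) = 1 − 12 + 36 − 24 = 1.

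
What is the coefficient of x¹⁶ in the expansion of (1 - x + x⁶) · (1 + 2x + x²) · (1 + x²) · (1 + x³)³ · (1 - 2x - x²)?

-14

(1 - x + x⁶) has coefficients 1,-1,0,0,0,0,1 for degrees 0…6.
(1 + 2x + x²) has coefficients 1,2,1,0,0,0,0,0,0,0,0,0,0,0,0,0,0 for degrees 0…16.
Multiplying by (1 + x²) gives running coefficients 1,2,2,2,1,0,0,0,0,0,0,0,0,0,0,0,0 for degrees 0…16.
Multiplying by (1 + x³)³ gives running coefficients 1,2,2,5,7,6,9,9,6,7,5,2,2,1,0,0,0 for degrees 0…16.
Finally multiplying by (1 - 2x - x²), the product of all factors after the first has coefficients 1,0,-3,-1,-5,-13,-10,-15,-21,-14,-15,-15,-7,-5,-4,-1,0 for degrees 0…16.
[x¹⁶] = 1·0 − 1·(-1) + 1·(-15) = -14.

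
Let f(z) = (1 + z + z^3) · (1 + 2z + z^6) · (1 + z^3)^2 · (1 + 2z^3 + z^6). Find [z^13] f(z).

17

(1 + z + z^3) has coefficients 1,1,0,1 for degrees 0…3.
(1 + 2z + z^6) has coefficients 1,2,0,0,0,0,1,0,0,0,0,0,0,0 for degrees 0…13.
Multiplying by (1 + z^3)^2 gives running coefficients 1,2,0,2,4,0,2,2,0,2,0,0,1,0 for degrees 0…13.
Finally multiplying by (1 + 2z^3 + z^6), the product of all factors after the first has coefficients 1,2,0,4,8,0,7,12,0,8,8,0,7,2 for degrees 0…13.
[z^13] = 1·2 + 1·7 + 1·8 = 17.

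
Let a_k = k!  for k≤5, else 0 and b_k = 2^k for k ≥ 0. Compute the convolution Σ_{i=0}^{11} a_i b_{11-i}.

Write out a_i and b_{11-i} for i = 0,…,11 and sum the products.
Σ = 1·2048 + 1·1024 + 2·512 + 6·256 + 24·128 + 120·64 + 0·32 + 0·16 + 0·8 + 0·4 + 0·2 + 0·1 = 16384.

16384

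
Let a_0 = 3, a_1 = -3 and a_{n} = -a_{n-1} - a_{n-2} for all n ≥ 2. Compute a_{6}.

The ordinary generating function has denominator 1 + z + z^2.
Iterating the recurrence: a_0,…,a_{6} = 3, -3, 0, 3, -3, 0, 3.

3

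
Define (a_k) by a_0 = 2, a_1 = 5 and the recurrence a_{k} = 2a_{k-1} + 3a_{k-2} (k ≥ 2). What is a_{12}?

930022

The ordinary generating function has denominator 1 - 2y - 3y^2.
Iterating the recurrence: a_0,…,a_{12} = 2, 5, 16, 47, 142, 425, 1276, 3827, 11482, 34445, 103336, 310007, 930022.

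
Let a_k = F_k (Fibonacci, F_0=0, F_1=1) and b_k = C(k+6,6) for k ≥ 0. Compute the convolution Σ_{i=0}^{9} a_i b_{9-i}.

This is [x^9] in the product of the two ordinary generating functions.
Σ = 0·5005 + 1·3003 + 1·1716 + 2·924 + 3·462 + 5·210 + 8·84 + 13·28 + 21·7 + 34·1 = 10220.

10220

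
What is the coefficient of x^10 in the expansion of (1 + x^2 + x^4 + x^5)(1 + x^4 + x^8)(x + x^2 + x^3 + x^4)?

4

(1 + x^2 + x^4 + x^5) has coefficients 1,0,1,0,1,1 for degrees 0…5.
(1 + x^4 + x^8) has coefficients 1,0,0,0,1,0,0,0,1,0,0 for degrees 0…10.
Finally multiplying by (x + x^2 + x^3 + x^4), the product of all factors after the first has coefficients 0,1,1,1,1,1,1,1,1,1,1 for degrees 0…10.
[x^10] = 1·1 + 1·1 + 1·1 + 1·1 = 4.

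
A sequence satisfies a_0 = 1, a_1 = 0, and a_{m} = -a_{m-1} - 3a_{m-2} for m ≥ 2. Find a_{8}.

-39

The ordinary generating function has denominator 1 + y + 3y^2.
Iterating the recurrence: a_0,…,a_{8} = 1, 0, -3, 3, 6, -15, -3, 48, -39.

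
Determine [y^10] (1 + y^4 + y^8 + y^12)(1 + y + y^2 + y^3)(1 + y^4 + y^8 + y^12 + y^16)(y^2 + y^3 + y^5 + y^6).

9

(1 + y^4 + y^8 + y^12) has coefficients 1,0,0,0,1,0,0,0,1,0,0 for degrees 0…10.
(1 + y + y^2 + y^3) has coefficients 1,1,1,1,0,0,0,0,0,0,0 for degrees 0…10.
Multiplying by (1 + y^4 + y^8 + y^12 + y^16) gives running coefficients 1,1,1,1,1,1,1,1,1,1,1 for degrees 0…10.
Finally multiplying by (y^2 + y^3 + y^5 + y^6), the product of all factors after the first has coefficients 0,0,1,2,2,3,4,4,4,4,4 for degrees 0…10.
[y^10] = 1·4 + 1·4 + 1·1 = 9.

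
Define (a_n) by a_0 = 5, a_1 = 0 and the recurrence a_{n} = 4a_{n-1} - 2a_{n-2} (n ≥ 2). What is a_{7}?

-5600

The ordinary generating function has denominator 1 - 4y + 2y^2.
Iterating the recurrence: a_0,…,a_{7} = 5, 0, -10, -40, -140, -480, -1640, -5600.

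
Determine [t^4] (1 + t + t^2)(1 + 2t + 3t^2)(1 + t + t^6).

8

(1 + t + t^2) has coefficients 1,1,1 for degrees 0…2.
(1 + 2t + 3t^2) has coefficients 1,2,3,0,0 for degrees 0…4.
Finally multiplying by (1 + t + t^6), the product of all factors after the first has coefficients 1,3,5,3,0 for degrees 0…4.
[t^4] = 1·0 + 1·3 + 1·5 = 8.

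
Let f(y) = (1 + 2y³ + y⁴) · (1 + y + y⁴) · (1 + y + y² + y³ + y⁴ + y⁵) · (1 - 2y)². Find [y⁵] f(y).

-7

(1 + 2y³ + y⁴) has coefficients 1,0,0,2,1 for degrees 0…4.
(1 + y + y⁴) has coefficients 1,1,0,0,1,0 for degrees 0…5.
Multiplying by (1 + y + y² + y³ + y⁴ + y⁵) gives running coefficients 1,2,2,2,3,3 for degrees 0…5.
Finally multiplying by (1 - 2y)², the product of all factors after the first has coefficients 1,-2,-2,2,3,-1 for degrees 0…5.
[y⁵] = 1·(-1) + 2·(-2) + 1·(-2) = -7.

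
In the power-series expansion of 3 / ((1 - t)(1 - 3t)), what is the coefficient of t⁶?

The denominator gives the recurrence a_n = 4a_(n−1) − 3a_(n−2) for n ≥ 2; the numerator fixes a_0 = 3, a_1 = 12.
Iterating: 3, 12, 39, 120, 363, 1092, 3279, so a_6 = 3279.

3279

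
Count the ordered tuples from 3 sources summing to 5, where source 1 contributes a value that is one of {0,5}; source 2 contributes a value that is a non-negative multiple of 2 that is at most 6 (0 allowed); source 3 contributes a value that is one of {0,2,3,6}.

2

The generating function for the choices is (1 + z⁵)·(1 + z² + z⁴ + z⁶)·(1 + z² + z³ + z⁶); the count is [z⁵].
(1 + z⁵) has coefficients 1,0,0,0,0,1 for degrees 0…5.
(1 + z² + z⁴ + z⁶) has coefficients 1,0,1,0,1,0 for degrees 0…5.
Finally multiplying by (1 + z² + z³ + z⁶), the product of all factors after the first has coefficients 1,0,2,1,2,1 for degrees 0…5.
[z⁵] = 1·1 + 1·1 = 2.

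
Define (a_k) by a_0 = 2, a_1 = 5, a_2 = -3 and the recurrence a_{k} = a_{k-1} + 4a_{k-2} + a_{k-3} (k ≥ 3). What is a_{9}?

The ordinary generating function has denominator 1 - x - 4x^2 - x^3.
Iterating the recurrence: a_0,…,a_{9} = 2, 5, -3, 19, 12, 85, 152, 504, 1197, 3365.

3365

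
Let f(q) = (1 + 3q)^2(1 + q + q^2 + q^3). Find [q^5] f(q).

9

(1 + 3q)^2 has coefficients 1,6,9 for degrees 0…2.
(1 + q + q^2 + q^3) has coefficients 1,1,1,1,0,0 for degrees 0…5.
[q^5] = 1·0 + 6·0 + 9·1 = 9.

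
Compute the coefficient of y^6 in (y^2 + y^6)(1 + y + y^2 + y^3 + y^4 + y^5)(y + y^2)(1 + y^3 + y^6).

(y^2 + y^6) has coefficients 0,0,1,0,0,0,1 for degrees 0…6.
(1 + y + y^2 + y^3 + y^4 + y^5) has coefficients 1,1,1,1,1,1,0 for degrees 0…6.
Multiplying by (y + y^2) gives running coefficients 0,1,2,2,2,2,2 for degrees 0…6.
Finally multiplying by (1 + y^3 + y^6), the product of all factors after the first has coefficients 0,1,2,2,3,4,4 for degrees 0…6.
[y^6] = 1·3 + 1·0 = 3.

3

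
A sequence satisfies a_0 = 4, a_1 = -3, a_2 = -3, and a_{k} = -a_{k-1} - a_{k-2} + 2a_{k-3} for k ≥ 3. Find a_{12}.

400

The ordinary generating function has denominator 1 + z + z^2 - 2z^3.
Iterating the recurrence: a_0,…,a_{12} = 4, -3, -3, 14, -17, -3, 48, -79, 25, 150, -333, 233, 400.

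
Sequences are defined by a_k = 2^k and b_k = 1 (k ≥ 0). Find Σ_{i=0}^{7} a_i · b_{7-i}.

The convolution is the x^7 coefficient of A(x)B(x).
Σ = 1·1 + 2·1 + 4·1 + 8·1 + 16·1 + 32·1 + 64·1 + 128·1 = 255.

255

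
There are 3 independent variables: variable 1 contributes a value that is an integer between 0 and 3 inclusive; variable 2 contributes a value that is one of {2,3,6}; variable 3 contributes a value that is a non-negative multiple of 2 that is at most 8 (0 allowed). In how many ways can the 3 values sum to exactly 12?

The generating function for the choices is (1 + t + t^2 + t^3)·(t^2 + t^3 + t^6)·(1 + t^2 + t^4 + t^6 + t^8); the count is [t^12].
(1 + t + t^2 + t^3) has coefficients 1,1,1,1 for degrees 0…3.
(t^2 + t^3 + t^6) has coefficients 0,0,1,1,0,0,1,0,0,0,0,0,0 for degrees 0…12.
Finally multiplying by (1 + t^2 + t^4 + t^6 + t^8), the product of all factors after the first has coefficients 0,0,1,1,1,1,2,1,2,1,2,1,1 for degrees 0…12.
[t^12] = 1·1 + 1·1 + 1·2 + 1·1 = 5.

5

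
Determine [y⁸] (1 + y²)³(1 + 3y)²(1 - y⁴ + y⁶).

-9

(1 + y²)³ has coefficients 1,0,3,0,3,0,1 for degrees 0…6.
(1 + 3y)² has coefficients 1,6,9,0,0,0,0,0,0 for degrees 0…8.
Finally multiplying by (1 - y⁴ + y⁶), the product of all factors after the first has coefficients 1,6,9,0,-1,-6,-8,6,9 for degrees 0…8.
[y⁸] = 1·9 + 3·(-8) + 3·(-1) + 1·9 = -9.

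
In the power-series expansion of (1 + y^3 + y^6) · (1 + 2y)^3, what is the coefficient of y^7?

(1 + y^3 + y^6) has coefficients 1,0,0,1,0,0,1 for degrees 0…6.
(1 + 2y)^3 has coefficients 1,6,12,8,0,0,0,0 for degrees 0…7.
[y^7] = 1·0 + 1·0 + 1·6 = 6.

6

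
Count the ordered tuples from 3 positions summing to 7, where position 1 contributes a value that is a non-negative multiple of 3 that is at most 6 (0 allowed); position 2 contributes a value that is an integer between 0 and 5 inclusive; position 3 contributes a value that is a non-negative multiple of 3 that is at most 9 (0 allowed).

5

The generating function for the choices is (1 + z³ + z⁶)·(1 + z + z² + z³ + z⁴ + z⁵)·(1 + z³ + z⁶ + z⁹); the count is [z⁷].
(1 + z³ + z⁶) has coefficients 1,0,0,1,0,0,1 for degrees 0…6.
(1 + z + z² + z³ + z⁴ + z⁵) has coefficients 1,1,1,1,1,1,0,0 for degrees 0…7.
Finally multiplying by (1 + z³ + z⁶ + z⁹), the product of all factors after the first has coefficients 1,1,1,2,2,2,2,2 for degrees 0…7.
[z⁷] = 1·2 + 1·2 + 1·1 = 5.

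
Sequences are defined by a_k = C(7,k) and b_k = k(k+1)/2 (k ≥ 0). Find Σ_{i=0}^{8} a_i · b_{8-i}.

1696

This is [x^8] in the product of the two ordinary generating functions.
Σ = 1·36 + 7·28 + 21·21 + 35·15 + 35·10 + 21·6 + 7·3 + 1·1 + 0·0 = 1696.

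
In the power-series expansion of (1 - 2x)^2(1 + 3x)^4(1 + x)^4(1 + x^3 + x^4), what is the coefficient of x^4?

(1 - 2x)^2 has coefficients 1,-4,4 for degrees 0…2.
(1 + 3x)^4 has coefficients 1,12,54,108,81 for degrees 0…4.
Multiplying by (1 + x)^4 gives running coefficients 1,16,108,400,886 for degrees 0…4.
Finally multiplying by (1 + x^3 + x^4), the product of all factors after the first has coefficients 1,16,108,401,903 for degrees 0…4.
[x^4] = 1·903 − 4·401 + 4·108 = -269.

-269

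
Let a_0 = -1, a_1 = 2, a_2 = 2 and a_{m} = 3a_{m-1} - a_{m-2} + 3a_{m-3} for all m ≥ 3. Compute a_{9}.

1970

The ordinary generating function has denominator 1 - 3z + z^2 - 3z^3.
Iterating the recurrence: a_0,…,a_{9} = -1, 2, 2, 1, 7, 26, 74, 217, 655, 1970.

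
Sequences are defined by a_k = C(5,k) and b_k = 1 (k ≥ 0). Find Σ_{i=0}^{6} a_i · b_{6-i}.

32

Write out a_i and b_{6-i} for i = 0,…,6 and sum the products.
Σ = 1·1 + 5·1 + 10·1 + 10·1 + 5·1 + 1·1 + 0·1 = 32.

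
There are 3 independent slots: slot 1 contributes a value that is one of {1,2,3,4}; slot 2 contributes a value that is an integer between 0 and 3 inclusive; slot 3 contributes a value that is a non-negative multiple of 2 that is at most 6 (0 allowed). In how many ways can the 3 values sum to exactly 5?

7

The generating function for the choices is (y + y² + y³ + y⁴)·(1 + y + y² + y³)·(1 + y² + y⁴ + y⁶); the count is [y⁵].
(y + y² + y³ + y⁴) has coefficients 0,1,1,1,1 for degrees 0…4.
(1 + y + y² + y³) has coefficients 1,1,1,1,0,0 for degrees 0…5.
Finally multiplying by (1 + y² + y⁴ + y⁶), the product of all factors after the first has coefficients 1,1,2,2,2,2 for degrees 0…5.
[y⁵] = 1·2 + 1·2 + 1·2 + 1·1 = 7.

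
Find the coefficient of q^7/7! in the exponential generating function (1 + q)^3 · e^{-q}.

The EGF product rule gives c_7 = Σ_{k_1+k_2=7} C(7; k_1,k_2) · ∏ g_i(k_i), where (1+q)^3 gives the falling factorial (3)_k; e^{-q} gives (-1)^k.
g_1(k) for k = 0…7: 1, 3, 6, 6, 0, 0, 0, 0.
g_2(k) for k = 0…7: 1, -1, 1, -1, 1, -1, 1, -1.
c_7 = Σ_k C(7,k)·g_1(k)·g_2(7−k) = 1·1·(-1) + 7·3·1 + 21·6·(-1) + 35·6·1 = −1 + 21 − 126 + 210 = 104.

104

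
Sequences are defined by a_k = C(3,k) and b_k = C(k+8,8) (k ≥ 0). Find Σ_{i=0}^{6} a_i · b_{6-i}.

The convolution is the t^6 coefficient of A(t)B(t).
Σ = 1·3003 + 3·1287 + 3·495 + 1·165 + 0·45 + 0·9 + 0·1 = 8514.

8514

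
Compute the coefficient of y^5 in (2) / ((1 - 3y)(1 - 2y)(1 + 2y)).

The denominator gives the recurrence a_n = 3a_(n−1) + 4a_(n−2) − 12a_(n−3) for n ≥ 3; the numerator fixes a_0 = 2, a_1 = 6, a_2 = 26.
Iterating: 2, 6, 26, 78, 266, 798, so a_5 = 798.

798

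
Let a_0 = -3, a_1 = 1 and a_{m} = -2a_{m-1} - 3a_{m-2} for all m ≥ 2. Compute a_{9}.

The ordinary generating function has denominator 1 + 2x + 3x^2.
Iterating the recurrence: a_0,…,a_{9} = -3, 1, 7, -17, 13, 25, -89, 103, 61, -431.

-431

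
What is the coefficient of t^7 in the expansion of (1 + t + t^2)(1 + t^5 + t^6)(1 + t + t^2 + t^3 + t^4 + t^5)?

(1 + t + t^2) has coefficients 1,1,1 for degrees 0…2.
(1 + t^5 + t^6) has coefficients 1,0,0,0,0,1,1,0 for degrees 0…7.
Finally multiplying by (1 + t + t^2 + t^3 + t^4 + t^5), the product of all factors after the first has coefficients 1,1,1,1,1,2,2,2 for degrees 0…7.
[t^7] = 1·2 + 1·2 + 1·2 = 6.

6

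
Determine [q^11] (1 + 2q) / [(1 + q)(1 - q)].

Partial fractions give a closed form: a_n = (-1/2)·(-1)^n + (3/2)·1^n.
At n = 11: a_11 = 2.

2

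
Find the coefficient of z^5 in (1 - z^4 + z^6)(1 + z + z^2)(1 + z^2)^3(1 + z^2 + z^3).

(1 - z^4 + z^6) has coefficients 1,0,0,0,-1,0 for degrees 0…5.
(1 + z + z^2) has coefficients 1,1,1,0,0,0 for degrees 0…5.
Multiplying by (1 + z^2)^3 gives running coefficients 1,1,4,3,6,3 for degrees 0…5.
Finally multiplying by (1 + z^2 + z^3), the product of all factors after the first has coefficients 1,1,5,5,11,10 for degrees 0…5.
[z^5] = 1·10 − 1·1 = 9.

9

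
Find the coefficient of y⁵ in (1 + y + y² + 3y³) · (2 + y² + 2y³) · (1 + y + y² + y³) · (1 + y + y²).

(1 + y + y² + 3y³) has coefficients 1,1,1,3 for degrees 0…3.
(2 + y² + 2y³) has coefficients 2,0,1,2,0,0 for degrees 0…5.
Multiplying by (1 + y + y² + y³) gives running coefficients 2,2,3,5,3,3 for degrees 0…5.
Finally multiplying by (1 + y + y²), the product of all factors after the first has coefficients 2,4,7,10,11,11 for degrees 0…5.
[y⁵] = 1·11 + 1·11 + 1·10 + 3·7 = 53.

53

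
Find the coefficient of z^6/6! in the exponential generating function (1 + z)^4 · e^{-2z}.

The EGF product rule gives c_6 = Σ_{k_1+k_2=6} C(6; k_1,k_2) · ∏ g_i(k_i), where (1+z)^4 gives the falling factorial (4)_k; e^{-2z} gives (-2)^k.
g_1(k) for k = 0…6: 1, 4, 12, 24, 24, 0, 0.
g_2(k) for k = 0…6: 1, -2, 4, -8, 16, -32, 64.
c_6 = Σ_k C(6,k)·g_1(k)·g_2(6−k) = 1·1·64 + 6·4·(-32) + 15·12·16 + 20·24·(-8) + 15·24·4 = 64 − 768 + 2880 − 3840 + 1440 = -224.

-224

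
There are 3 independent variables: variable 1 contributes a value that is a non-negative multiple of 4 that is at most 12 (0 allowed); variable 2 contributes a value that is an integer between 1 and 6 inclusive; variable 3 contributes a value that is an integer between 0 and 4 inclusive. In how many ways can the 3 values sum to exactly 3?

3

The generating function for the choices is (1 + z^4 + z^8 + z^12)·(z + z^2 + z^3 + z^4 + z^5 + z^6)·(1 + z + z^2 + z^3 + z^4); the count is [z^3].
(1 + z^4 + z^8 + z^12) has coefficients 1,0,0,0 for degrees 0…3.
(z + z^2 + z^3 + z^4 + z^5 + z^6) has coefficients 0,1,1,1 for degrees 0…3.
Finally multiplying by (1 + z + z^2 + z^3 + z^4), the product of all factors after the first has coefficients 0,1,2,3 for degrees 0…3.
[z^3] = 1·3 = 3.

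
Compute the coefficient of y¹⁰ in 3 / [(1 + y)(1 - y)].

Partial fractions give a closed form: a_n = (3/2)·(-1)^n + (3/2)·1^n.
At n = 10: a_10 = 3.

3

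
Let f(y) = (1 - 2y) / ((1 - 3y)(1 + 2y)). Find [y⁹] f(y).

Partial fractions give a closed form: a_n = (1/5)·3^n + (4/5)·(-2)^n.
At n = 9: a_9 = 3527.

3527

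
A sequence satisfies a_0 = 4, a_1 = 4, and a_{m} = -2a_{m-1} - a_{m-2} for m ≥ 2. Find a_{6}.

The ordinary generating function has denominator 1 + 2z + z^2.
Iterating the recurrence: a_0,…,a_{6} = 4, 4, -12, 20, -28, 36, -44.

-44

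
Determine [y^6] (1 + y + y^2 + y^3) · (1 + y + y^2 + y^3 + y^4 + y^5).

(1 + y + y^2 + y^3) has coefficients 1,1,1,1 for degrees 0…3.
(1 + y + y^2 + y^3 + y^4 + y^5) has coefficients 1,1,1,1,1,1,0 for degrees 0…6.
[y^6] = 1·0 + 1·1 + 1·1 + 1·1 = 3.

3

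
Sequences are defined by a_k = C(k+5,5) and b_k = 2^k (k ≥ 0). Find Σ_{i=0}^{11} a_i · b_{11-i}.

The convolution is the x^11 coefficient of A(x)B(x).
Σ = 1·2048 + 6·1024 + 21·512 + 56·256 + 126·128 + 252·64 + 462·32 + 792·16 + 1287·8 + 2002·4 + 3003·2 + 4368·1 = 121670.

121670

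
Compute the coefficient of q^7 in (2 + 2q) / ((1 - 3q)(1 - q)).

8746

Partial fractions give a closed form: a_n = (4)·3^n + (-2)·1^n.
At n = 7: a_7 = 8746.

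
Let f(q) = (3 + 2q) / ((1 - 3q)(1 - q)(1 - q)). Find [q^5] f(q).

The denominator gives the recurrence a_n = 5a_(n−1) − 7a_(n−2) + 3a_(n−3) for n ≥ 3; the numerator fixes a_0 = 3, a_1 = 17, a_2 = 64.
Iterating: 3, 17, 64, 210, 653, 1987, so a_5 = 1987.

1987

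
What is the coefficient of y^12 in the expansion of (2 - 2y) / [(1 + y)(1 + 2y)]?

Partial fractions give a closed form: a_n = (-4)·(-1)^n + (6)·(-2)^n.
At n = 12: a_12 = 24572.

24572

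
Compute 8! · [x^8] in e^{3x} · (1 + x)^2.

The EGF product rule gives c_8 = Σ_{k_1+k_2=8} C(8; k_1,k_2) · ∏ g_i(k_i), where e^{3x} gives (3)^k; (1+x)^2 gives the falling factorial (2)_k.
g_1(k) for k = 0…8: 1, 3, 9, 27, 81, 243, 729, 2187, 6561.
g_2(k) for k = 0…8: 1, 2, 2, 0, 0, 0, 0, 0, 0.
c_8 = Σ_k C(8,k)·g_1(k)·g_2(8−k) = 28·729·2 + 8·2187·2 + 1·6561·1 = 40824 + 34992 + 6561 = 82377.

82377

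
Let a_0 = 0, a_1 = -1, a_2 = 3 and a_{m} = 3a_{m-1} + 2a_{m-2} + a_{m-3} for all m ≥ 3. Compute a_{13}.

The ordinary generating function has denominator 1 - 3t - 2t^2 - t^3.
Iterating the recurrence: a_0,…,a_{13} = 0, -1, 3, 7, 26, 95, 344, 1248, 4527, 16421, 59565, 216064, 783743, 2842922.

2842922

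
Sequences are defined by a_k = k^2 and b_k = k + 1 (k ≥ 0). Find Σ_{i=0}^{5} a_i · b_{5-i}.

This is [x^5] in the product of the two ordinary generating functions.
Σ = 0·6 + 1·5 + 4·4 + 9·3 + 16·2 + 25·1 = 105.

105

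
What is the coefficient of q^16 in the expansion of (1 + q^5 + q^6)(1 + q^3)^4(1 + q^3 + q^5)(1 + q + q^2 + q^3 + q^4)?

54

(1 + q^5 + q^6) has coefficients 1,0,0,0,0,1,1 for degrees 0…6.
(1 + q^3)^4 has coefficients 1,0,0,4,0,0,6,0,0,4,0,0,1,0,0,0,0 for degrees 0…16.
Multiplying by (1 + q^3 + q^5) gives running coefficients 1,0,0,5,0,1,10,0,4,10,0,6,5,0,4,1,0 for degrees 0…16.
Finally multiplying by (1 + q + q^2 + q^3 + q^4), the product of all factors after the first has coefficients 1,1,1,6,6,6,16,16,15,25,24,20,25,21,15,16,10 for degrees 0…16.
[q^16] = 1·10 + 1·20 + 1·24 = 54.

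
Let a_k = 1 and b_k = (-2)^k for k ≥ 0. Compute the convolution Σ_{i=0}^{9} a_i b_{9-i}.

Write out a_i and b_{9-i} for i = 0,…,9 and sum the products.
Σ = 1·(-512) + 1·256 + 1·(-128) + 1·64 + 1·(-32) + 1·16 + 1·(-8) + 1·4 + 1·(-2) + 1·1 = -341.

-341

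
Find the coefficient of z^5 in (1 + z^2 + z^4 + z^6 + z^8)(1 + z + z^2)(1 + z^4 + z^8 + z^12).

2

(1 + z^2 + z^4 + z^6 + z^8) has coefficients 1,0,1,0,1,0 for degrees 0…5.
(1 + z + z^2) has coefficients 1,1,1,0,0,0 for degrees 0…5.
Finally multiplying by (1 + z^4 + z^8 + z^12), the product of all factors after the first has coefficients 1,1,1,0,1,1 for degrees 0…5.
[z^5] = 1·1 + 1·0 + 1·1 = 2.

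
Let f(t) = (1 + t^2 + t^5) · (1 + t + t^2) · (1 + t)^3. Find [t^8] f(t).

7

(1 + t^2 + t^5) has coefficients 1,0,1,0,0,1 for degrees 0…5.
(1 + t + t^2) has coefficients 1,1,1,0,0,0,0,0,0 for degrees 0…8.
Finally multiplying by (1 + t)^3, the product of all factors after the first has coefficients 1,4,7,7,4,1,0,0,0 for degrees 0…8.
[t^8] = 1·0 + 1·0 + 1·7 = 7.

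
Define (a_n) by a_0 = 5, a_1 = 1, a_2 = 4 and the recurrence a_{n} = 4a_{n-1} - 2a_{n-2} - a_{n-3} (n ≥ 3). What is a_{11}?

The ordinary generating function has denominator 1 - 4x + 2x^2 + x^3.
Iterating the recurrence: a_0,…,a_{11} = 5, 1, 4, 9, 27, 86, 281, 925, 3052, 10077, 33279, 109910.

109910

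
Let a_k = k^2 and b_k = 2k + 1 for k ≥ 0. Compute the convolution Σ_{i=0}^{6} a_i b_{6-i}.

301

Write out a_i and b_{6-i} for i = 0,…,6 and sum the products.
Σ = 0·13 + 1·11 + 4·9 + 9·7 + 16·5 + 25·3 + 36·1 = 301.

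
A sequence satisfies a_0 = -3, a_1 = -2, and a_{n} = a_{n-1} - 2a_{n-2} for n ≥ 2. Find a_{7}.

16

The ordinary generating function has denominator 1 - x + 2x^2.
Iterating the recurrence: a_0,…,a_{7} = -3, -2, 4, 8, 0, -16, -16, 16.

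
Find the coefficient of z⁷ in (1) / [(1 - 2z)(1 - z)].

Partial fractions give a closed form: a_n = (2)·2^n + (-1)·1^n.
At n = 7: a_7 = 255.

255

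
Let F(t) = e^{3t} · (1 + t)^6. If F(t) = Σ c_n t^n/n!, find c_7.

The EGF product rule gives c_7 = Σ_{k_1+k_2=7} C(7; k_1,k_2) · ∏ g_i(k_i), where e^{3t} gives (3)^k; (1+t)^6 gives the falling factorial (6)_k.
g_1(k) for k = 0…7: 1, 3, 9, 27, 81, 243, 729, 2187.
g_2(k) for k = 0…7: 1, 6, 30, 120, 360, 720, 720, 0.
c_7 = Σ_k C(7,k)·g_1(k)·g_2(7−k) = 7·3·720 + 21·9·720 + 35·27·360 + 35·81·120 + 21·243·30 + 7·729·6 + 1·2187·1 = 15120 + 136080 + 340200 + 340200 + 153090 + 30618 + 2187 = 1017495.

1017495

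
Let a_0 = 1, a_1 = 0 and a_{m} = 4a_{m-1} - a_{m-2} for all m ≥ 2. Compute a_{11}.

-151316

The ordinary generating function has denominator 1 - 4x + x^2.
Iterating the recurrence: a_0,…,a_{11} = 1, 0, -1, -4, -15, -56, -209, -780, -2911, -10864, -40545, -151316.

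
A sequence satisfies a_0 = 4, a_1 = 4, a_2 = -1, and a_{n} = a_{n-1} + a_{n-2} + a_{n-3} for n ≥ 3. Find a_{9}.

200

The ordinary generating function has denominator 1 - q - q^2 - q^3.
Iterating the recurrence: a_0,…,a_{9} = 4, 4, -1, 7, 10, 16, 33, 59, 108, 200.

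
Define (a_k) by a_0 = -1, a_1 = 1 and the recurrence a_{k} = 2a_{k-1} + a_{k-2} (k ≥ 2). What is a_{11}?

3363

The ordinary generating function has denominator 1 - 2t - t^2.
Iterating the recurrence: a_0,…,a_{11} = -1, 1, 1, 3, 7, 17, 41, 99, 239, 577, 1393, 3363.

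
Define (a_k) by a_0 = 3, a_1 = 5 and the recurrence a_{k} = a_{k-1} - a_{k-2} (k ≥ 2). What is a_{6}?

3

The ordinary generating function has denominator 1 - z + z^2.
Iterating the recurrence: a_0,…,a_{6} = 3, 5, 2, -3, -5, -2, 3.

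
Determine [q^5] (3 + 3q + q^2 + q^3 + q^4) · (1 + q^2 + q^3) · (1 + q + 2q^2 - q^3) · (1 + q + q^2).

(3 + 3q + q^2 + q^3 + q^4) has coefficients 3,3,1,1,1 for degrees 0…4.
(1 + q^2 + q^3) has coefficients 1,0,1,1,0,0 for degrees 0…5.
Multiplying by (1 + q + 2q^2 - q^3) gives running coefficients 1,1,3,1,3,1 for degrees 0…5.
Finally multiplying by (1 + q + q^2), the product of all factors after the first has coefficients 1,2,5,5,7,5 for degrees 0…5.
[q^5] = 3·5 + 3·7 + 1·5 + 1·5 + 1·2 = 48.

48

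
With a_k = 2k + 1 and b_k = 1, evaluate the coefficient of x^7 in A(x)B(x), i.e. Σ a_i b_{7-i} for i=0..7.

The convolution is the t^7 coefficient of A(t)B(t).
Σ = 1·1 + 3·1 + 5·1 + 7·1 + 9·1 + 11·1 + 13·1 + 15·1 = 64.

64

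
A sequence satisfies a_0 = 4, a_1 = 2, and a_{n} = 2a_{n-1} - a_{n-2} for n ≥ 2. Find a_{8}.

The ordinary generating function has denominator 1 - 2x + x^2.
Iterating the recurrence: a_0,…,a_{8} = 4, 2, 0, -2, -4, -6, -8, -10, -12.

-12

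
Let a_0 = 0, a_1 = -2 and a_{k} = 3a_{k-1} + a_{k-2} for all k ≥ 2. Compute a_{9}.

-25940

The ordinary generating function has denominator 1 - 3t - t^2.
Iterating the recurrence: a_0,…,a_{9} = 0, -2, -6, -20, -66, -218, -720, -2378, -7854, -25940.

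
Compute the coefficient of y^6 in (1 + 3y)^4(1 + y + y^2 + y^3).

189

(1 + 3y)^4 has coefficients 1,12,54,108,81 for degrees 0…4.
(1 + y + y^2 + y^3) has coefficients 1,1,1,1,0,0,0 for degrees 0…6.
[y^6] = 1·0 + 12·0 + 54·0 + 108·1 + 81·1 = 189.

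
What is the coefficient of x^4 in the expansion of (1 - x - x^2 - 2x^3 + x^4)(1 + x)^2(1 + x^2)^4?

-6

(1 - x - x^2 - 2x^3 + x^4) has coefficients 1,-1,-1,-2,1 for degrees 0…4.
(1 + x)^2 has coefficients 1,2,1,0,0 for degrees 0…4.
Finally multiplying by (1 + x^2)^4, the product of all factors after the first has coefficients 1,2,5,8,10 for degrees 0…4.
[x^4] = 1·10 − 1·8 − 1·5 − 2·2 + 1·1 = -6.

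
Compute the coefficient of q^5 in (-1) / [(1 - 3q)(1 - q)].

Partial fractions give a closed form: a_n = (-3/2)·3^n + (1/2)·1^n.
At n = 5: a_5 = -364.

-364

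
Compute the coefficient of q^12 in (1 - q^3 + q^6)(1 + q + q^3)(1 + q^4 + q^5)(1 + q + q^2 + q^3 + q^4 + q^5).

(1 - q^3 + q^6) has coefficients 1,0,0,-1,0,0,1 for degrees 0…6.
(1 + q + q^3) has coefficients 1,1,0,1,0,0,0,0,0,0,0,0,0 for degrees 0…12.
Multiplying by (1 + q^4 + q^5) gives running coefficients 1,1,0,1,1,2,1,1,1,0,0,0,0 for degrees 0…12.
Finally multiplying by (1 + q + q^2 + q^3 + q^4 + q^5), the product of all factors after the first has coefficients 1,2,2,3,4,6,6,6,7,6,5,3,2 for degrees 0…12.
[q^12] = 1·2 − 1·6 + 1·6 = 2.

2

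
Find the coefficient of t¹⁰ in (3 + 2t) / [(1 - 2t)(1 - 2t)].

The denominator gives the recurrence a_n = 4a_(n−1) − 4a_(n−2) for n ≥ 2; the numerator fixes a_0 = 3, a_1 = 14.
Iterating: 3, 14, 44, 120, 304, 736, 1728, 3968, 8960, 19968, 44032, so a_10 = 44032.

44032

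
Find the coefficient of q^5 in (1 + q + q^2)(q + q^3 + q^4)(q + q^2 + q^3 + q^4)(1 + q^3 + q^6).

7

(1 + q + q^2) has coefficients 1,1,1 for degrees 0…2.
(q + q^3 + q^4) has coefficients 0,1,0,1,1,0 for degrees 0…5.
Multiplying by (q + q^2 + q^3 + q^4) gives running coefficients 0,0,1,1,2,3 for degrees 0…5.
Finally multiplying by (1 + q^3 + q^6), the product of all factors after the first has coefficients 0,0,1,1,2,4 for degrees 0…5.
[q^5] = 1·4 + 1·2 + 1·1 = 7.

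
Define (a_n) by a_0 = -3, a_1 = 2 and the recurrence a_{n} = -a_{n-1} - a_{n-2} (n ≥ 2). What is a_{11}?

1

The ordinary generating function has denominator 1 + z + z^2.
Iterating the recurrence: a_0,…,a_{11} = -3, 2, 1, -3, 2, 1, -3, 2, 1, -3, 2, 1.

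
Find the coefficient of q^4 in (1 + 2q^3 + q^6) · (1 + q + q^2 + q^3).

2

(1 + 2q^3 + q^6) has coefficients 1,0,0,2,0 for degrees 0…4.
(1 + q + q^2 + q^3) has coefficients 1,1,1,1,0 for degrees 0…4.
[q^4] = 1·0 + 2·1 = 2.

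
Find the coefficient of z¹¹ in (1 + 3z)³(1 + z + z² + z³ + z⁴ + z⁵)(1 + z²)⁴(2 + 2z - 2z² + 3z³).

(1 + 3z)³ has coefficients 1,9,27,27 for degrees 0…3.
(1 + z + z² + z³ + z⁴ + z⁵) has coefficients 1,1,1,1,1,1,0,0,0,0,0,0 for degrees 0…11.
Multiplying by (1 + z²)⁴ gives running coefficients 1,1,5,5,11,11,14,14,11,11,5,5 for degrees 0…11.
Finally multiplying by (2 + 2z - 2z² + 3z³), the product of all factors after the first has coefficients 2,4,10,21,25,49,43,67,55,58,52,31 for degrees 0…11.
[z¹¹] = 1·31 + 9·52 + 27·58 + 27·55 = 3550.

3550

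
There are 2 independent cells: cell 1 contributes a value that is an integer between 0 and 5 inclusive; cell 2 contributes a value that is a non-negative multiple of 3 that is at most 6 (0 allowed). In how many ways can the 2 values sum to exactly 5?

2

The generating function for the choices is (1 + t + t^2 + t^3 + t^4 + t^5)·(1 + t^3 + t^6); the count is [t^5].
(1 + t + t^2 + t^3 + t^4 + t^5) has coefficients 1,1,1,1,1,1 for degrees 0…5.
(1 + t^3 + t^6) has coefficients 1,0,0,1,0,0 for degrees 0…5.
[t^5] = 1·0 + 1·0 + 1·1 + 1·0 + 1·0 + 1·1 = 2.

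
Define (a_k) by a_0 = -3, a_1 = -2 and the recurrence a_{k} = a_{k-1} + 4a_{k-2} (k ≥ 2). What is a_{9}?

The ordinary generating function has denominator 1 - z - 4z^2.
Iterating the recurrence: a_0,…,a_{9} = -3, -2, -14, -22, -78, -166, -478, -1142, -3054, -7622.

-7622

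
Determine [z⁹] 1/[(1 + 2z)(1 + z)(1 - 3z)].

8448

The denominator gives the recurrence a_n = 7a_(n−2) + 6a_(n−3) for n ≥ 3; the numerator fixes a_0 = 1, a_1 = 0, a_2 = 7.
Iterating: 1, 0, 7, 6, 49, 84, 379, 882, 3157, 8448, so a_9 = 8448.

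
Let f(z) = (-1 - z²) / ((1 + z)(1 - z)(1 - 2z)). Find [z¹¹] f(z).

-3412

Partial fractions give a closed form: a_n = (-1/3)·(-1)^n + (1)·1^n + (-5/3)·2^n.
At n = 11: a_11 = -3412.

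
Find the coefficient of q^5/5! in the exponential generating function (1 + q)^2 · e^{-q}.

-11

The EGF product rule gives c_5 = Σ_{k_1+k_2=5} C(5; k_1,k_2) · ∏ g_i(k_i), where (1+q)^2 gives the falling factorial (2)_k; e^{-q} gives (-1)^k.
g_1(k) for k = 0…5: 1, 2, 2, 0, 0, 0.
g_2(k) for k = 0…5: 1, -1, 1, -1, 1, -1.
c_5 = Σ_k C(5,k)·g_1(k)·g_2(5−k) = 1·1·(-1) + 5·2·1 + 10·2·(-1) = −1 + 10 − 20 = -11.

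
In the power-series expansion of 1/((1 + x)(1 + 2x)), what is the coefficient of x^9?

-1023

Partial fractions give a closed form: a_n = (-1)·(-1)^n + (2)·(-2)^n.
At n = 9: a_9 = -1023.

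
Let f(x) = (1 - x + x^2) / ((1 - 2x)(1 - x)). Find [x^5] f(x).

47

The denominator gives the recurrence a_n = 3a_(n−1) − 2a_(n−2) for n ≥ 3; the numerator fixes a_0 = 1, a_1 = 2, a_2 = 5.
Iterating: 1, 2, 5, 11, 23, 47, so a_5 = 47.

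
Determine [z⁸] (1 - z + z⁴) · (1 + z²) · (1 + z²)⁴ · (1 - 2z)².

115

(1 - z + z⁴) has coefficients 1,-1,0,0,1 for degrees 0…4.
(1 + z²) has coefficients 1,0,1,0,0,0,0,0,0 for degrees 0…8.
Multiplying by (1 + z²)⁴ gives running coefficients 1,0,5,0,10,0,10,0,5 for degrees 0…8.
Finally multiplying by (1 - 2z)², the product of all factors after the first has coefficients 1,-4,9,-20,30,-40,50,-40,45 for degrees 0…8.
[z⁸] = 1·45 − 1·(-40) + 1·30 = 115.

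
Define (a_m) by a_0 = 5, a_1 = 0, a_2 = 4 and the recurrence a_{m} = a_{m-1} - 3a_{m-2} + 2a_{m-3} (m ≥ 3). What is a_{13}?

-1430

The ordinary generating function has denominator 1 - x + 3x^2 - 2x^3.
Iterating the recurrence: a_0,…,a_{13} = 5, 0, 4, 14, 2, -32, -10, 90, 56, -234, -222, 592, 790, -1430.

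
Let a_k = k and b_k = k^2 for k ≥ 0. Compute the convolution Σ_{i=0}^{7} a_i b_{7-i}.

Write out a_i and b_{7-i} for i = 0,…,7 and sum the products.
Σ = 0·49 + 1·36 + 2·25 + 3·16 + 4·9 + 5·4 + 6·1 + 7·0 = 196.

196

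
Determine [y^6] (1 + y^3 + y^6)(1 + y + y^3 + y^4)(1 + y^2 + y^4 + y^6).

5

(1 + y^3 + y^6) has coefficients 1,0,0,1,0,0,1 for degrees 0…6.
(1 + y + y^3 + y^4) has coefficients 1,1,0,1,1,0,0 for degrees 0…6.
Finally multiplying by (1 + y^2 + y^4 + y^6), the product of all factors after the first has coefficients 1,1,1,2,2,2,2 for degrees 0…6.
[y^6] = 1·2 + 1·2 + 1·1 = 5.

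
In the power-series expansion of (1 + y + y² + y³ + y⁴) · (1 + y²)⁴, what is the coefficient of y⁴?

(1 + y + y² + y³ + y⁴) has coefficients 1,1,1,1,1 for degrees 0…4.
(1 + y²)⁴ has coefficients 1,0,4,0,6 for degrees 0…4.
[y⁴] = 1·6 + 1·0 + 1·4 + 1·0 + 1·1 = 11.

11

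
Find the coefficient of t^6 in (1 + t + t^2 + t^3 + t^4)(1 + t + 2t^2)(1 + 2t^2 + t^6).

11

(1 + t + t^2 + t^3 + t^4) has coefficients 1,1,1,1,1 for degrees 0…4.
(1 + t + 2t^2) has coefficients 1,1,2,0,0,0,0 for degrees 0…6.
Finally multiplying by (1 + 2t^2 + t^6), the product of all factors after the first has coefficients 1,1,4,2,4,0,1 for degrees 0…6.
[t^6] = 1·1 + 1·0 + 1·4 + 1·2 + 1·4 = 11.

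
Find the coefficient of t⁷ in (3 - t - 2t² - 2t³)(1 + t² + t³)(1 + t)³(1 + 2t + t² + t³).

-80

(3 - t - 2t² - 2t³) has coefficients 3,-1,-2,-2 for degrees 0…3.
(1 + t² + t³) has coefficients 1,0,1,1,0,0,0,0 for degrees 0…7.
Multiplying by (1 + t)³ gives running coefficients 1,3,4,5,6,4,1,0 for degrees 0…7.
Finally multiplying by (1 + 2t + t² + t³), the product of all factors after the first has coefficients 1,5,11,17,23,25,20,12 for degrees 0…7.
[t⁷] = 3·12 − 1·20 − 2·25 − 2·23 = -80.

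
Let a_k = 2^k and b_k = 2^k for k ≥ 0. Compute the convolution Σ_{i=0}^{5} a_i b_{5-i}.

This is [x^5] in the product of the two ordinary generating functions.
Σ = 1·32 + 2·16 + 4·8 + 8·4 + 16·2 + 32·1 = 192.

192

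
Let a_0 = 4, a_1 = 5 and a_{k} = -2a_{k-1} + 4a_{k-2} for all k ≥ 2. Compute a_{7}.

The ordinary generating function has denominator 1 + 2z - 4z^2.
Iterating the recurrence: a_0,…,a_{7} = 4, 5, 6, 8, 8, 16, 0, 64.

64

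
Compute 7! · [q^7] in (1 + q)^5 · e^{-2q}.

-1248

The EGF product rule gives c_7 = Σ_{k_1+k_2=7} C(7; k_1,k_2) · ∏ g_i(k_i), where (1+q)^5 gives the falling factorial (5)_k; e^{-2q} gives (-2)^k.
g_1(k) for k = 0…7: 1, 5, 20, 60, 120, 120, 0, 0.
g_2(k) for k = 0…7: 1, -2, 4, -8, 16, -32, 64, -128.
c_7 = Σ_k C(7,k)·g_1(k)·g_2(7−k) = 1·1·(-128) + 7·5·64 + 21·20·(-32) + 35·60·16 + 35·120·(-8) + 21·120·4 = −128 + 2240 − 13440 + 33600 − 33600 + 10080 = -1248.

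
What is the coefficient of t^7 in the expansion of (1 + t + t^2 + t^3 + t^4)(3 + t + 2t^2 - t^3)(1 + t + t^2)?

(1 + t + t^2 + t^3 + t^4) has coefficients 1,1,1,1,1 for degrees 0…4.
(3 + t + 2t^2 - t^3) has coefficients 3,1,2,-1,0,0,0,0 for degrees 0…7.
Finally multiplying by (1 + t + t^2), the product of all factors after the first has coefficients 3,4,6,2,1,-1,0,0 for degrees 0…7.
[t^7] = 1·0 + 1·0 + 1·(-1) + 1·1 + 1·2 = 2.

2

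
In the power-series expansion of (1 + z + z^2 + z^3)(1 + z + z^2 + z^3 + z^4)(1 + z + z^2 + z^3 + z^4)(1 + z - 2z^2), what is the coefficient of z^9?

(1 + z + z^2 + z^3) has coefficients 1,1,1,1 for degrees 0…3.
(1 + z + z^2 + z^3 + z^4) has coefficients 1,1,1,1,1,0,0,0,0,0 for degrees 0…9.
Multiplying by (1 + z + z^2 + z^3 + z^4) gives running coefficients 1,2,3,4,5,4,3,2,1,0 for degrees 0…9.
Finally multiplying by (1 + z - 2z^2), the product of all factors after the first has coefficients 1,3,3,3,3,1,-3,-3,-3,-3 for degrees 0…9.
[z^9] = 1·(-3) + 1·(-3) + 1·(-3) + 1·(-3) = -12.

-12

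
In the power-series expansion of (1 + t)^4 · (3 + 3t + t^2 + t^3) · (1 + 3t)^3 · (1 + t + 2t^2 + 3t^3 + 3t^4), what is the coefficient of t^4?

(1 + t)^4 has coefficients 1,4,6,4,1 for degrees 0…4.
(3 + 3t + t^2 + t^3) has coefficients 3,3,1,1,0 for degrees 0…4.
Multiplying by (1 + 3t)^3 gives running coefficients 3,30,109,172,117 for degrees 0…4.
Finally multiplying by (1 + t + 2t^2 + 3t^3 + 3t^4), the product of all factors after the first has coefficients 3,33,145,350,606 for degrees 0…4.
[t^4] = 1·606 + 4·350 + 6·145 + 4·33 + 1·3 = 3011.

3011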